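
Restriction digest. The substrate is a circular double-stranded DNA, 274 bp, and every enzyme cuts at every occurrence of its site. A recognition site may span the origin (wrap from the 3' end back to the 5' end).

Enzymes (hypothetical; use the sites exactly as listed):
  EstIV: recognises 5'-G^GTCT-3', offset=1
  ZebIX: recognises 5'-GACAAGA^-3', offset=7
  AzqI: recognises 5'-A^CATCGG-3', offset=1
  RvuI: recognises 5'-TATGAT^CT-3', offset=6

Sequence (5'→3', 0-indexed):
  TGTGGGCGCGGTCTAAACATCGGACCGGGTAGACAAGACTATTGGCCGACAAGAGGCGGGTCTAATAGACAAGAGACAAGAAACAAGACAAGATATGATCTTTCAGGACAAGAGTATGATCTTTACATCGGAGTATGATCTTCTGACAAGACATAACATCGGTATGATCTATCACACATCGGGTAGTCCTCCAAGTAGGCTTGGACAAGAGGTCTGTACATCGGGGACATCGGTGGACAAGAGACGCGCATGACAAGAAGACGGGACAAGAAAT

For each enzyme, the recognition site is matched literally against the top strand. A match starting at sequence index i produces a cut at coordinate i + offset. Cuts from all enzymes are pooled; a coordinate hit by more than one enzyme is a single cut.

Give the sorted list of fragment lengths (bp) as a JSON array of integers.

[1,5,5,5,6,7,7,7,7,8,9,12,12,12,13,13,14,14,15,15,16,16,21,34]

Scan for sites:
  EstIV (GGTCT, off=1): starts [9, 58, 210] → cuts [10, 59, 211]
  ZebIX (GACAAGA, off=7): starts [31, 47, 67, 74, 86, 106, 144, 203, 235, 251, 264] → cuts [38, 54, 74, 81, 93, 113, 151, 210, 242, 258, 271]
  AzqI (ACATCGG, off=1): starts [16, 124, 155, 175, 217, 226] → cuts [17, 125, 156, 176, 218, 227]
  RvuI (TATGATCT, off=6): starts [93, 114, 133, 162] → cuts [99, 120, 139, 168]

All cut coordinates (distinct, sorted): [10, 17, 38, 54, 59, 74, 81, 93, 99, 113, 120, 125, 139, 151, 156, 168, 176, 210, 211, 218, 227, 242, 258, 271]

Fragment lengths:
  10→17: 7 bp
  17→38: 21 bp
  38→54: 16 bp
  54→59: 5 bp
  59→74: 15 bp
  74→81: 7 bp
  81→93: 12 bp
  93→99: 6 bp
  99→113: 14 bp
  113→120: 7 bp
  120→125: 5 bp
  125→139: 14 bp
  139→151: 12 bp
  151→156: 5 bp
  156→168: 12 bp
  168→176: 8 bp
  176→210: 34 bp
  210→211: 1 bp
  211→218: 7 bp
  218→227: 9 bp
  227→242: 15 bp
  242→258: 16 bp
  258→271: 13 bp
  271→10 (wrap): 274-271+10 = 13 bp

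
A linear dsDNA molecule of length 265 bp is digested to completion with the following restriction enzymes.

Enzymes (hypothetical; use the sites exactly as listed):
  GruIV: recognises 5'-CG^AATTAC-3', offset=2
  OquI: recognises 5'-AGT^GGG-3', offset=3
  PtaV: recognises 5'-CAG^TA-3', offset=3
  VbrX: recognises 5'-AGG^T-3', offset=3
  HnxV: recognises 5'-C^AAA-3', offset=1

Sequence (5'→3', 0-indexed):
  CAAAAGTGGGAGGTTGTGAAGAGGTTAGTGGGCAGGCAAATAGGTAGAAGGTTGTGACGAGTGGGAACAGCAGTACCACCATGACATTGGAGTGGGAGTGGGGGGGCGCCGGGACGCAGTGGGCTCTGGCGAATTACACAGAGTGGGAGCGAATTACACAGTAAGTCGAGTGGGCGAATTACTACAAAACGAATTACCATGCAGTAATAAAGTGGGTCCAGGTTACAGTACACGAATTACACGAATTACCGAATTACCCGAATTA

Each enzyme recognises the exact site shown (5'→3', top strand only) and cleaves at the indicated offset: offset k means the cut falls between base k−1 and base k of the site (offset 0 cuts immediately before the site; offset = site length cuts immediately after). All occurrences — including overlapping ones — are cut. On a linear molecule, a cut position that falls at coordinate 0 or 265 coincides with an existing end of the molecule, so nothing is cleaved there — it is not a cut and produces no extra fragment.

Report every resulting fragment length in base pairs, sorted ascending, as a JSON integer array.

Per-enzyme occurrences:
  GruIV (CGAATTAC, off=2): starts [129, 149, 174, 189, 232, 241, 249] → cuts [131, 151, 176, 191, 234, 243, 251]
  OquI (AGTGGG, off=3): starts [4, 26, 59, 90, 96, 117, 141, 168, 210] → cuts [7, 29, 62, 93, 99, 120, 144, 171, 213]
  PtaV (CAGTA, off=3): starts [70, 158, 201, 225] → cuts [73, 161, 204, 228]
  VbrX (AGGT, off=3): starts [10, 21, 41, 48, 219] → cuts [13, 24, 44, 51, 222]
  HnxV (CAAA, off=1): starts [0, 36, 184] → cuts [1, 37, 185]

Pooled cuts: [1, 7, 13, 24, 29, 37, 44, 51, 62, 73, 93, 99, 120, 131, 144, 151, 161, 171, 176, 185, 191, 204, 213, 222, 228, 234, 243, 251]

Fragments:
  [0,1): 1 bp
  [1,7): 6 bp
  [7,13): 6 bp
  [13,24): 11 bp
  [24,29): 5 bp
  [29,37): 8 bp
  [37,44): 7 bp
  [44,51): 7 bp
  [51,62): 11 bp
  [62,73): 11 bp
  [73,93): 20 bp
  [93,99): 6 bp
  [99,120): 21 bp
  [120,131): 11 bp
  [131,144): 13 bp
  [144,151): 7 bp
  [151,161): 10 bp
  [161,171): 10 bp
  [171,176): 5 bp
  [176,185): 9 bp
  [185,191): 6 bp
  [191,204): 13 bp
  [204,213): 9 bp
  [213,222): 9 bp
  [222,228): 6 bp
  [228,234): 6 bp
  [234,243): 9 bp
  [243,251): 8 bp
  [251,265): 14 bp

[1,5,5,6,6,6,6,6,6,7,7,7,8,8,9,9,9,9,10,10,11,11,11,11,13,13,14,20,21]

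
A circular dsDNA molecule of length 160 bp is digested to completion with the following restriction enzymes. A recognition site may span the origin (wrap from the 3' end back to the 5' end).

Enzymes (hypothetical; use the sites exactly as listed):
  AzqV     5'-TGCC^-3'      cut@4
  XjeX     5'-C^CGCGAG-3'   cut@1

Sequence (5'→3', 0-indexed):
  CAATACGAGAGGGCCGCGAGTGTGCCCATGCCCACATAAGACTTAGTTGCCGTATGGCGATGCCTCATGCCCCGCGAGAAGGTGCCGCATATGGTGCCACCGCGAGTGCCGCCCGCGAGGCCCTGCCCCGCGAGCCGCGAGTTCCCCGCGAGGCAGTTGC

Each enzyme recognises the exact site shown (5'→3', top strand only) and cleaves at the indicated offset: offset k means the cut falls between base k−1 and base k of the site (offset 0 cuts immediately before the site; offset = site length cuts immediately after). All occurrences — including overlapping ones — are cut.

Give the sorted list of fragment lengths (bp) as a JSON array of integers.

Per-enzyme occurrences:
  AzqV (TGCC, off=4): starts [22, 28, 47, 60, 67, 82, 94, 106, 123, 157] → cuts [1, 26, 32, 51, 64, 71, 86, 98, 110, 127]
  XjeX (CCGCGAG, off=1): starts [13, 71, 99, 112, 127, 134, 145] → cuts [14, 72, 100, 113, 128, 135, 146]

All cut coordinates (distinct, sorted): [1, 14, 26, 32, 51, 64, 71, 72, 86, 98, 100, 110, 113, 127, 128, 135, 146]

Fragments:
  1→14: 13 bp
  14→26: 12 bp
  26→32: 6 bp
  32→51: 19 bp
  51→64: 13 bp
  64→71: 7 bp
  71→72: 1 bp
  72→86: 14 bp
  86→98: 12 bp
  98→100: 2 bp
  100→110: 10 bp
  110→113: 3 bp
  113→127: 14 bp
  127→128: 1 bp
  128→135: 7 bp
  135→146: 11 bp
  146→1 (wrap): 160-146+1 = 15 bp

[1,1,2,3,6,7,7,10,11,12,12,13,13,14,14,15,19]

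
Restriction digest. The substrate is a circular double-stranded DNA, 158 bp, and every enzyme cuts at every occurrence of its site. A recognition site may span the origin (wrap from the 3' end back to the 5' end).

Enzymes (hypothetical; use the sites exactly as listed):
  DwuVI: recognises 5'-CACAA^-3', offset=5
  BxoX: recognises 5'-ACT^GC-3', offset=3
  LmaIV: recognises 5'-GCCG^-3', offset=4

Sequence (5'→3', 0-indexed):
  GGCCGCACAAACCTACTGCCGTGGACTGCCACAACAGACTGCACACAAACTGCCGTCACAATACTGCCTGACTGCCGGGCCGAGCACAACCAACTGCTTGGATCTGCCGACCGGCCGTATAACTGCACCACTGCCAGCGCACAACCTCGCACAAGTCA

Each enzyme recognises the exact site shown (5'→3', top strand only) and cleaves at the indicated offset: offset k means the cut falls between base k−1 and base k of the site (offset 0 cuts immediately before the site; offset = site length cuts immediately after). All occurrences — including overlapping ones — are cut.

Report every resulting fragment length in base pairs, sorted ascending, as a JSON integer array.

Scan for sites:
  DwuVI CACAA/5: at [5, 29, 43, 56, 84, 139, 149] ⇒ [10, 34, 48, 61, 89, 144, 154]
  BxoX ACTGC/3: at [14, 24, 37, 48, 62, 70, 92, 121, 129] ⇒ [17, 27, 40, 51, 65, 73, 95, 124, 132]
  LmaIV GCCG/4: at [1, 17, 51, 73, 78, 105, 113] ⇒ [5, 21, 55, 77, 82, 109, 117]

Pooled cuts: [5, 10, 17, 21, 27, 34, 40, 48, 51, 55, 61, 65, 73, 77, 82, 89, 95, 109, 117, 124, 132, 144, 154]

Fragments:
  5→10: 5 bp
  10→17: 7 bp
  17→21: 4 bp
  21→27: 6 bp
  27→34: 7 bp
  34→40: 6 bp
  40→48: 8 bp
  48→51: 3 bp
  51→55: 4 bp
  55→61: 6 bp
  61→65: 4 bp
  65→73: 8 bp
  73→77: 4 bp
  77→82: 5 bp
  82→89: 7 bp
  89→95: 6 bp
  95→109: 14 bp
  109→117: 8 bp
  117→124: 7 bp
  124→132: 8 bp
  132→144: 12 bp
  144→154: 10 bp
  154→5 (wrap): 158-154+5 = 9 bp

[3,4,4,4,4,5,5,6,6,6,6,7,7,7,7,8,8,8,8,9,10,12,14]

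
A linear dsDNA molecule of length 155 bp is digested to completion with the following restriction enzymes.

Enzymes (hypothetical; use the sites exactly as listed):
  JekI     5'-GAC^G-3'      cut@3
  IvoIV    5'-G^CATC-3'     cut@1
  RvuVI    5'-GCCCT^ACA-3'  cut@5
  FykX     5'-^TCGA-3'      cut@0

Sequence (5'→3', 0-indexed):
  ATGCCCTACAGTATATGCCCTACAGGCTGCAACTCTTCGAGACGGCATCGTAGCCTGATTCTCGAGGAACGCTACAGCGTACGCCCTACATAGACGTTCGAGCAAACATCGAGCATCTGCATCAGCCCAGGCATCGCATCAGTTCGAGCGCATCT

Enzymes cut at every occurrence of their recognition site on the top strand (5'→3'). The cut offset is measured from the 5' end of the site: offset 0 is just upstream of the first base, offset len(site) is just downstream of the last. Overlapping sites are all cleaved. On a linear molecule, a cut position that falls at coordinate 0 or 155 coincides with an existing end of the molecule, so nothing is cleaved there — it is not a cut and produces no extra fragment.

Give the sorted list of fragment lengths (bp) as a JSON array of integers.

Scan for sites:
  JekI (GACG, off=3): starts [40, 92] → cuts [43, 95]
  IvoIV (GCATC, off=1): starts [44, 112, 118, 130, 135, 149] → cuts [45, 113, 119, 131, 136, 150]
  RvuVI (GCCCTACA, off=5): starts [2, 16, 82] → cuts [7, 21, 87]
  FykX (TCGA, off=0): starts [36, 61, 97, 108, 143] → cuts [36, 61, 97, 108, 143]

All cut coordinates (distinct, sorted): [7, 21, 36, 43, 45, 61, 87, 95, 97, 108, 113, 119, 131, 136, 143, 150]

Fragments:
  [0,7): 7 bp
  [7,21): 14 bp
  [21,36): 15 bp
  [36,43): 7 bp
  [43,45): 2 bp
  [45,61): 16 bp
  [61,87): 26 bp
  [87,95): 8 bp
  [95,97): 2 bp
  [97,108): 11 bp
  [108,113): 5 bp
  [113,119): 6 bp
  [119,131): 12 bp
  [131,136): 5 bp
  [136,143): 7 bp
  [143,150): 7 bp
  [150,155): 5 bp

[2,2,5,5,5,6,7,7,7,7,8,11,12,14,15,16,26]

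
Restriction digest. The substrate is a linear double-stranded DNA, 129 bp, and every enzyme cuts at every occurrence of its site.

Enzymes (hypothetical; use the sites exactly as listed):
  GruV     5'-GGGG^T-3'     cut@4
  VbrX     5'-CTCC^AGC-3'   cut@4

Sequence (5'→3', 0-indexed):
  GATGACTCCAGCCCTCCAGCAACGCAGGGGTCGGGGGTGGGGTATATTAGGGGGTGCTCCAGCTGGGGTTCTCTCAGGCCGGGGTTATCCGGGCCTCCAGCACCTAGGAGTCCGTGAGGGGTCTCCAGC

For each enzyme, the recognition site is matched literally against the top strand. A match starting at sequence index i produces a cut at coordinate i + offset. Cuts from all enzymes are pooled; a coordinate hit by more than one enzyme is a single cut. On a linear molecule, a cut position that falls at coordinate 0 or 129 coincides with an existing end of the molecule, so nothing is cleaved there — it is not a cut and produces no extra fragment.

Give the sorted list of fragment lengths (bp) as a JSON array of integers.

Per-enzyme occurrences:
  GruV GGGGT/4: at [26, 33, 38, 50, 64, 80, 117] ⇒ [30, 37, 42, 54, 68, 84, 121]
  VbrX CTCCAGC/4: at [5, 13, 56, 94, 122] ⇒ [9, 17, 60, 98, 126]

All cut coordinates (distinct, sorted): [9, 17, 30, 37, 42, 54, 60, 68, 84, 98, 121, 126]

Fragments:
  [0,9): 9 bp
  [9,17): 8 bp
  [17,30): 13 bp
  [30,37): 7 bp
  [37,42): 5 bp
  [42,54): 12 bp
  [54,60): 6 bp
  [60,68): 8 bp
  [68,84): 16 bp
  [84,98): 14 bp
  [98,121): 23 bp
  [121,126): 5 bp
  [126,129): 3 bp

[3,5,5,6,7,8,8,9,12,13,14,16,23]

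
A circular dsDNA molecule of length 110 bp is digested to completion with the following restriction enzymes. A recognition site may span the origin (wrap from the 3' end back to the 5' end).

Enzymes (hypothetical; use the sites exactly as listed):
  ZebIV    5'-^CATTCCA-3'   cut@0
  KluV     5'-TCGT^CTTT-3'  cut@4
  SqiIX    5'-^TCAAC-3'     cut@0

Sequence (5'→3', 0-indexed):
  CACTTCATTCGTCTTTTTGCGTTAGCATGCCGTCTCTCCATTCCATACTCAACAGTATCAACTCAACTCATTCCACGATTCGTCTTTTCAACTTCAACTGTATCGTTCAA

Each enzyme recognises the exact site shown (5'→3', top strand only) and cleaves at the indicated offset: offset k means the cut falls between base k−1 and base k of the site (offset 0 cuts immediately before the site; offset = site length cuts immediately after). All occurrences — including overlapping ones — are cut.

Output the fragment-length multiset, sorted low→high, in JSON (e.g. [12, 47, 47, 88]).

Per-enzyme occurrences:
  ZebIV CATTCCA/0: at [38, 68] ⇒ [38, 68]
  KluV TCGTCTTT/4: at [8, 79] ⇒ [12, 83]
  SqiIX TCAAC/0: at [48, 57, 62, 87, 93, 106] ⇒ [48, 57, 62, 87, 93, 106]

All cut coordinates (distinct, sorted): [12, 38, 48, 57, 62, 68, 83, 87, 93, 106]

Fragments:
  12→38: 26 bp
  38→48: 10 bp
  48→57: 9 bp
  57→62: 5 bp
  62→68: 6 bp
  68→83: 15 bp
  83→87: 4 bp
  87→93: 6 bp
  93→106: 13 bp
  106→12 (wrap): 110-106+12 = 16 bp

[4,5,6,6,9,10,13,15,16,26]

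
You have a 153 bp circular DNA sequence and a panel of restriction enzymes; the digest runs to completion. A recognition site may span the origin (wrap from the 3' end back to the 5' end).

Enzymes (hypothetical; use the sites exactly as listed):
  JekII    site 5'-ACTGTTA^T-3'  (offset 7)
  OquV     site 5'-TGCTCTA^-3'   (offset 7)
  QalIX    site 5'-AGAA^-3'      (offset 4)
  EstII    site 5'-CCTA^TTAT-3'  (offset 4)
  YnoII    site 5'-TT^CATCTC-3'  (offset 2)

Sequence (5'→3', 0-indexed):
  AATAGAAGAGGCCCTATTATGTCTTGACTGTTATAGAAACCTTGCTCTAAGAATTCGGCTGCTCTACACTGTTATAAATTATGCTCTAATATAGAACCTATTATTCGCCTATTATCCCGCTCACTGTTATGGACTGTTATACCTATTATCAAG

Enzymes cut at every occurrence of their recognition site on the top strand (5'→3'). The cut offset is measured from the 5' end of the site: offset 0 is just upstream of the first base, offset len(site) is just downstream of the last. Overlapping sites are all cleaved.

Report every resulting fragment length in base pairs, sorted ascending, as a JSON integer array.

[4,4,5,5,6,8,8,9,10,10,11,11,13,14,17,18]

Per-enzyme occurrences:
  JekII ACTGTTAT/7: at [26, 67, 122, 132] ⇒ [33, 74, 129, 139]
  OquV TGCTCTA/7: at [42, 59, 81] ⇒ [49, 66, 88]
  QalIX AGAA/4: at [3, 34, 49, 92, 151] ⇒ [2, 7, 38, 53, 96]
  EstII CCTATTAT/4: at [12, 96, 107, 141] ⇒ [16, 100, 111, 145]
  YnoII (TTCATCTC, off=2): no sites

All cut coordinates (distinct, sorted): [2, 7, 16, 33, 38, 49, 53, 66, 74, 88, 96, 100, 111, 129, 139, 145]

Fragments:
  2→7: 5 bp
  7→16: 9 bp
  16→33: 17 bp
  33→38: 5 bp
  38→49: 11 bp
  49→53: 4 bp
  53→66: 13 bp
  66→74: 8 bp
  74→88: 14 bp
  88→96: 8 bp
  96→100: 4 bp
  100→111: 11 bp
  111→129: 18 bp
  129→139: 10 bp
  139→145: 6 bp
  145→2 (wrap): 153-145+2 = 10 bp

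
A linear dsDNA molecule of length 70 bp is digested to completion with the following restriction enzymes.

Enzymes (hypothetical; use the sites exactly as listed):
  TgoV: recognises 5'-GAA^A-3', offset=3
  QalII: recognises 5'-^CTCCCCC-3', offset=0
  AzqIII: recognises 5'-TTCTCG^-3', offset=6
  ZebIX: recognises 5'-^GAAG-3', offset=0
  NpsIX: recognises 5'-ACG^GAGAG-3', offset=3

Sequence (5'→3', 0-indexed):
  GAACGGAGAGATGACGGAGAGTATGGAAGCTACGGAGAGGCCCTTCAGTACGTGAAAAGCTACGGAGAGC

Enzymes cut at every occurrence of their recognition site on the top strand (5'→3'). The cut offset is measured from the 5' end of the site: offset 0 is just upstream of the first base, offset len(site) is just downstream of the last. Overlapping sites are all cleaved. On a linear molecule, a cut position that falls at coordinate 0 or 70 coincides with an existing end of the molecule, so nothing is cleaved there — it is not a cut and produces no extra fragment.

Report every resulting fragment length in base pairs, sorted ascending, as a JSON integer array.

[5,6,8,9,9,11,22]

Site scan:
  TgoV GAAA/3: at [53] ⇒ [56]
  QalII (CTCCCCC, off=0): no sites
  AzqIII (TTCTCG, off=6): no sites
  ZebIX GAAG/0: at [25] ⇒ [25]
  NpsIX ACGGAGAG/3: at [2, 13, 31, 61] ⇒ [5, 16, 34, 64]

All cut coordinates (distinct, sorted): [5, 16, 25, 34, 56, 64]

Fragments:
  [0,5): 5 bp
  [5,16): 11 bp
  [16,25): 9 bp
  [25,34): 9 bp
  [34,56): 22 bp
  [56,64): 8 bp
  [64,70): 6 bp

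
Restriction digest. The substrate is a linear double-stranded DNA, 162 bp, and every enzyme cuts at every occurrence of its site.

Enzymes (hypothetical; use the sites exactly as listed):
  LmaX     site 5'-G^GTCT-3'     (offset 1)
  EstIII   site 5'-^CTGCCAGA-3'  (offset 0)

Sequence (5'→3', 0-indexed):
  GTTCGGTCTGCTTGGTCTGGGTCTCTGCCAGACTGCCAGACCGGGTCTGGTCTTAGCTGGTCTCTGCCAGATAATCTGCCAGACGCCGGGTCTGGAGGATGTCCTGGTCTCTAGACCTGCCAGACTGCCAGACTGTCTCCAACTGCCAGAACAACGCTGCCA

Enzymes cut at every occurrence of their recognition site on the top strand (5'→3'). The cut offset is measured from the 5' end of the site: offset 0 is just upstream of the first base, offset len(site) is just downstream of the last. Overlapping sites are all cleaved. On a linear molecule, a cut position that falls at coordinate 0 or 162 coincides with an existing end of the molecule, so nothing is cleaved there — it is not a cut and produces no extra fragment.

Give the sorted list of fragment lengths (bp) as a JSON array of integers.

Scan for sites:
  LmaX (GGTCT, off=1): starts [4, 13, 19, 43, 48, 58, 88, 105] → cuts [5, 14, 20, 44, 49, 59, 89, 106]
  EstIII (CTGCCAGA, off=0): starts [24, 32, 63, 75, 116, 124, 142] → cuts [24, 32, 63, 75, 116, 124, 142]

Pooled cuts: [5, 14, 20, 24, 32, 44, 49, 59, 63, 75, 89, 106, 116, 124, 142]

Fragment lengths:
  [0,5): 5 bp
  [5,14): 9 bp
  [14,20): 6 bp
  [20,24): 4 bp
  [24,32): 8 bp
  [32,44): 12 bp
  [44,49): 5 bp
  [49,59): 10 bp
  [59,63): 4 bp
  [63,75): 12 bp
  [75,89): 14 bp
  [89,106): 17 bp
  [106,116): 10 bp
  [116,124): 8 bp
  [124,142): 18 bp
  [142,162): 20 bp

[4,4,5,5,6,8,8,9,10,10,12,12,14,17,18,20]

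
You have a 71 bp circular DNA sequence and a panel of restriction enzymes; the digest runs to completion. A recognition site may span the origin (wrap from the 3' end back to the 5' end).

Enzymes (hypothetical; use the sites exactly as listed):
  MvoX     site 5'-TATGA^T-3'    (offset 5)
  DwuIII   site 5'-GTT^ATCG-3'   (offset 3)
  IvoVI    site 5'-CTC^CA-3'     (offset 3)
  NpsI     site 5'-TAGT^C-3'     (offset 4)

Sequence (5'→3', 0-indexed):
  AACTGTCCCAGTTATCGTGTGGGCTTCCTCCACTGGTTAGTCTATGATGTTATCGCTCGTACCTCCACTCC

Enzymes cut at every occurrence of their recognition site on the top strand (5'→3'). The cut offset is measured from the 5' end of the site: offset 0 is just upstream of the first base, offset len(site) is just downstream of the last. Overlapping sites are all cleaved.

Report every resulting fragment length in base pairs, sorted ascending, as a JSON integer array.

Per-enzyme occurrences:
  MvoX TATGAT/5: at [42] ⇒ [47]
  DwuIII GTTATCG/3: at [10, 48] ⇒ [13, 51]
  IvoVI CTCCA/3: at [27, 62, 67] ⇒ [30, 65, 70]
  NpsI TAGTC/4: at [37] ⇒ [41]

All cut coordinates (distinct, sorted): [13, 30, 41, 47, 51, 65, 70]

Fragment lengths:
  13→30: 17 bp
  30→41: 11 bp
  41→47: 6 bp
  47→51: 4 bp
  51→65: 14 bp
  65→70: 5 bp
  70→13 (wrap): 71-70+13 = 14 bp

[4,5,6,11,14,14,17]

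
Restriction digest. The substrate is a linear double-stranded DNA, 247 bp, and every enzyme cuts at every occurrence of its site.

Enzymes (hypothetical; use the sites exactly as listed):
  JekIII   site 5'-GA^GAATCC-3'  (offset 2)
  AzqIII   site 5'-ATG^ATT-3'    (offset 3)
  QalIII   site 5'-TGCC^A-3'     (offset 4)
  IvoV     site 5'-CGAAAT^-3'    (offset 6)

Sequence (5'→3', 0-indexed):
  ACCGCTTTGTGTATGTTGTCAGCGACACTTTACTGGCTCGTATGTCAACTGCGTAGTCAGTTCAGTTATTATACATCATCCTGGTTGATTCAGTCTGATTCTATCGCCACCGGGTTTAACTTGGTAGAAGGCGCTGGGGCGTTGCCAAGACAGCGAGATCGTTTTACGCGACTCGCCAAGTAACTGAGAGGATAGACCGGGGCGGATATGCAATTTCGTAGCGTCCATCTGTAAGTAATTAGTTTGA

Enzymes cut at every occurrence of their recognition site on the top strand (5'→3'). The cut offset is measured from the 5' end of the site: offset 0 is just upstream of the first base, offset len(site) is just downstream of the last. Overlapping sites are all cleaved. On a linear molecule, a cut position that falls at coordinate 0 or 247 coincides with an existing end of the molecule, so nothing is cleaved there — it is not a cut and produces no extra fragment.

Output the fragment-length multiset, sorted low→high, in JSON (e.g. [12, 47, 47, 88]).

Site scan:
  JekIII (GAGAATCC, off=2): no sites
  AzqIII (ATGATT, off=3): no sites
  QalIII (TGCCA, off=4): starts [142] → cuts [146]
  IvoV (CGAAAT, off=6): no sites

Pooled cuts: [146]

Fragment lengths:
  [0,146): 146 bp
  [146,247): 101 bp

[101,146]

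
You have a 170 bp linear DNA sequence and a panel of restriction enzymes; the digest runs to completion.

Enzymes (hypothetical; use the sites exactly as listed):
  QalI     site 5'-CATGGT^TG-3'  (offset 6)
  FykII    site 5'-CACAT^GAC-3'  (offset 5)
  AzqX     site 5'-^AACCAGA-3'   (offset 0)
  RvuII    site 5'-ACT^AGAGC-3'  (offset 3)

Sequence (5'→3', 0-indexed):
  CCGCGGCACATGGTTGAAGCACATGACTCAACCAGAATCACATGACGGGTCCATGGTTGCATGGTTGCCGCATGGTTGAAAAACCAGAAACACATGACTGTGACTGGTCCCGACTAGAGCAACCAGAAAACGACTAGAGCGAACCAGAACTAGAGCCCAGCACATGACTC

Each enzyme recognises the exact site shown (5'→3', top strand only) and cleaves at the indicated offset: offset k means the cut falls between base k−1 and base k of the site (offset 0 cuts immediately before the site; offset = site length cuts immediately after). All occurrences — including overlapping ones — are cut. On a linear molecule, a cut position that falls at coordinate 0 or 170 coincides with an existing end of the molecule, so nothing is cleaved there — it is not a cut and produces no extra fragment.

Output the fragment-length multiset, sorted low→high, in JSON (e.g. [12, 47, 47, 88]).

[5,5,5,5,6,8,10,10,11,14,14,14,14,14,15,20]

Site scan:
  QalI (CATGGTTG, off=6): starts [8, 51, 59, 70] → cuts [14, 57, 65, 76]
  FykII (CACATGAC, off=5): starts [19, 38, 90, 160] → cuts [24, 43, 95, 165]
  AzqX (AACCAGA, off=0): starts [29, 81, 120, 141] → cuts [29, 81, 120, 141]
  RvuII (ACTAGAGC, off=3): starts [112, 132, 148] → cuts [115, 135, 151]

All cut coordinates (distinct, sorted): [14, 24, 29, 43, 57, 65, 76, 81, 95, 115, 120, 135, 141, 151, 165]

Fragment lengths:
  [0,14): 14 bp
  [14,24): 10 bp
  [24,29): 5 bp
  [29,43): 14 bp
  [43,57): 14 bp
  [57,65): 8 bp
  [65,76): 11 bp
  [76,81): 5 bp
  [81,95): 14 bp
  [95,115): 20 bp
  [115,120): 5 bp
  [120,135): 15 bp
  [135,141): 6 bp
  [141,151): 10 bp
  [151,165): 14 bp
  [165,170): 5 bp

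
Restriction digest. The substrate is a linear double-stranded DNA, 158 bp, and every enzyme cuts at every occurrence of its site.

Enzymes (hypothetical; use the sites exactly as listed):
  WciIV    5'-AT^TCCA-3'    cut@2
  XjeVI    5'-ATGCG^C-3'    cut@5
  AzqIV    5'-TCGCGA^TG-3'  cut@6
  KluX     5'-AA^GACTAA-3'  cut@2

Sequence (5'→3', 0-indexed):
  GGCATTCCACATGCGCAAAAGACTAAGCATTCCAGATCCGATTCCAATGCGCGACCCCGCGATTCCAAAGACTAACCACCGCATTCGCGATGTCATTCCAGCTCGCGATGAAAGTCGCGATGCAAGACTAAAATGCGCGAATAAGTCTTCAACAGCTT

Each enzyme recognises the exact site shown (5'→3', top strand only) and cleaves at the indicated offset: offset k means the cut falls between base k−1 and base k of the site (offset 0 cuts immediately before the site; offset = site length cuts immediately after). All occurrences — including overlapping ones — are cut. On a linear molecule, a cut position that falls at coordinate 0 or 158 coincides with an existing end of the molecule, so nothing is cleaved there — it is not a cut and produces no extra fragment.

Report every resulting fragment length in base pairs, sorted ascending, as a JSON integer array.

[5,5,5,6,6,9,10,10,12,12,12,12,12,21,21]

Site scan:
  WciIV (ATTCCA, off=2): starts [3, 28, 40, 61, 94] → cuts [5, 30, 42, 63, 96]
  XjeVI (ATGCGC, off=5): starts [10, 46, 132] → cuts [15, 51, 137]
  AzqIV (TCGCGATG, off=6): starts [84, 102, 114] → cuts [90, 108, 120]
  KluX (AAGACTAA, off=2): starts [18, 67, 123] → cuts [20, 69, 125]

Pooled cuts: [5, 15, 20, 30, 42, 51, 63, 69, 90, 96, 108, 120, 125, 137]

Fragment lengths:
  [0,5): 5 bp
  [5,15): 10 bp
  [15,20): 5 bp
  [20,30): 10 bp
  [30,42): 12 bp
  [42,51): 9 bp
  [51,63): 12 bp
  [63,69): 6 bp
  [69,90): 21 bp
  [90,96): 6 bp
  [96,108): 12 bp
  [108,120): 12 bp
  [120,125): 5 bp
  [125,137): 12 bp
  [137,158): 21 bp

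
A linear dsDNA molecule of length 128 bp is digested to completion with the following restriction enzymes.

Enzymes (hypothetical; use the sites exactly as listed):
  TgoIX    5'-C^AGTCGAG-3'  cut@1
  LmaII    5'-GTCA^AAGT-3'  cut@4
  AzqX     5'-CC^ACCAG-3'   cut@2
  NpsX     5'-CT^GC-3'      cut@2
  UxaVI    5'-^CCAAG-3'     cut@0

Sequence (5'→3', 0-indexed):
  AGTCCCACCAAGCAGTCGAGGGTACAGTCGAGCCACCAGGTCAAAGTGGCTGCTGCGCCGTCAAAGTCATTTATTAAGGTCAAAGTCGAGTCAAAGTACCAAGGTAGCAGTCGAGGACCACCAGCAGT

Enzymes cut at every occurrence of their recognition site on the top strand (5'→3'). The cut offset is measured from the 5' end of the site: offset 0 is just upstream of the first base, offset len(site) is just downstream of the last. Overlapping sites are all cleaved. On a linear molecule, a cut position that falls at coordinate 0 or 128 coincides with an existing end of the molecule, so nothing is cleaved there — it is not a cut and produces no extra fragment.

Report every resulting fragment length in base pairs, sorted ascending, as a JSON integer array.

[3,5,6,7,8,9,9,9,9,10,11,11,12,19]

Scan for sites:
  TgoIX (CAGTCGAG, off=1): starts [12, 24, 107] → cuts [13, 25, 108]
  LmaII (GTCAAAGT, off=4): starts [39, 59, 78, 89] → cuts [43, 63, 82, 93]
  AzqX (CCACCAG, off=2): starts [32, 117] → cuts [34, 119]
  NpsX (CTGC, off=2): starts [49, 52] → cuts [51, 54]
  UxaVI (CCAAG, off=0): starts [7, 98] → cuts [7, 98]

Pooled cuts: [7, 13, 25, 34, 43, 51, 54, 63, 82, 93, 98, 108, 119]

Fragment lengths:
  [0,7): 7 bp
  [7,13): 6 bp
  [13,25): 12 bp
  [25,34): 9 bp
  [34,43): 9 bp
  [43,51): 8 bp
  [51,54): 3 bp
  [54,63): 9 bp
  [63,82): 19 bp
  [82,93): 11 bp
  [93,98): 5 bp
  [98,108): 10 bp
  [108,119): 11 bp
  [119,128): 9 bp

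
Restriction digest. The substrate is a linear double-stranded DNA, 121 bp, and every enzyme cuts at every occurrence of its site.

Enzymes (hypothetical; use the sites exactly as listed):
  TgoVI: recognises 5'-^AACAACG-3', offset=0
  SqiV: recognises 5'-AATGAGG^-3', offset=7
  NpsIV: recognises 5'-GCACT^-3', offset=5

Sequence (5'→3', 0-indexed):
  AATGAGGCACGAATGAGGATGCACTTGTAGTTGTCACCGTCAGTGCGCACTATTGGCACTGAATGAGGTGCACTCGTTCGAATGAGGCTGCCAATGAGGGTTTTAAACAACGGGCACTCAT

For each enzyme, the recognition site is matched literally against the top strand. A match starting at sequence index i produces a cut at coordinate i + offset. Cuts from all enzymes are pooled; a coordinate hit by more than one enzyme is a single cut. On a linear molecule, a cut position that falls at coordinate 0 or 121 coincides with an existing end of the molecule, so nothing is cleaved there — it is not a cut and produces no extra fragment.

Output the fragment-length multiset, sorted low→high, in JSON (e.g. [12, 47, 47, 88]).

[3,6,6,7,7,8,9,11,12,13,13,26]

Per-enzyme occurrences:
  TgoVI (AACAACG, off=0): starts [105] → cuts [105]
  SqiV (AATGAGG, off=7): starts [0, 11, 61, 80, 92] → cuts [7, 18, 68, 87, 99]
  NpsIV (GCACT, off=5): starts [20, 46, 55, 69, 113] → cuts [25, 51, 60, 74, 118]

All cut coordinates (distinct, sorted): [7, 18, 25, 51, 60, 68, 74, 87, 99, 105, 118]

Fragment lengths:
  [0,7): 7 bp
  [7,18): 11 bp
  [18,25): 7 bp
  [25,51): 26 bp
  [51,60): 9 bp
  [60,68): 8 bp
  [68,74): 6 bp
  [74,87): 13 bp
  [87,99): 12 bp
  [99,105): 6 bp
  [105,118): 13 bp
  [118,121): 3 bp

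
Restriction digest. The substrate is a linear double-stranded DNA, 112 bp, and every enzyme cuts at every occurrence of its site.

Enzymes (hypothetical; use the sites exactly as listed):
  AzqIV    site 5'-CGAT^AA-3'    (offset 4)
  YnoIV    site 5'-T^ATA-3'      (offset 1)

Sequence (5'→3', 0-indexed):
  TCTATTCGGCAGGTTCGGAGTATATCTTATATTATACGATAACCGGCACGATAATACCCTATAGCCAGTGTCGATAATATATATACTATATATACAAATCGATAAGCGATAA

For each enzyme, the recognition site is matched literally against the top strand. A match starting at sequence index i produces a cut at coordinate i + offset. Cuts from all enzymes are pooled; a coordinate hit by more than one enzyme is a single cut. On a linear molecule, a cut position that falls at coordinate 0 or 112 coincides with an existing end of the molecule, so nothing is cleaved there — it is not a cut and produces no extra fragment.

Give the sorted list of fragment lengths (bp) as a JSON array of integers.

[2,2,2,2,2,3,5,5,7,7,7,8,12,12,15,21]

Per-enzyme occurrences:
  AzqIV CGATAA/4: at [36, 48, 71, 99, 106] ⇒ [40, 52, 75, 103, 110]
  YnoIV TATA/1: at [20, 27, 32, 59, 77, 79, 81, 86, 88, 90] ⇒ [21, 28, 33, 60, 78, 80, 82, 87, 89, 91]

All cut coordinates (distinct, sorted): [21, 28, 33, 40, 52, 60, 75, 78, 80, 82, 87, 89, 91, 103, 110]

Fragment lengths:
  [0,21): 21 bp
  [21,28): 7 bp
  [28,33): 5 bp
  [33,40): 7 bp
  [40,52): 12 bp
  [52,60): 8 bp
  [60,75): 15 bp
  [75,78): 3 bp
  [78,80): 2 bp
  [80,82): 2 bp
  [82,87): 5 bp
  [87,89): 2 bp
  [89,91): 2 bp
  [91,103): 12 bp
  [103,110): 7 bp
  [110,112): 2 bp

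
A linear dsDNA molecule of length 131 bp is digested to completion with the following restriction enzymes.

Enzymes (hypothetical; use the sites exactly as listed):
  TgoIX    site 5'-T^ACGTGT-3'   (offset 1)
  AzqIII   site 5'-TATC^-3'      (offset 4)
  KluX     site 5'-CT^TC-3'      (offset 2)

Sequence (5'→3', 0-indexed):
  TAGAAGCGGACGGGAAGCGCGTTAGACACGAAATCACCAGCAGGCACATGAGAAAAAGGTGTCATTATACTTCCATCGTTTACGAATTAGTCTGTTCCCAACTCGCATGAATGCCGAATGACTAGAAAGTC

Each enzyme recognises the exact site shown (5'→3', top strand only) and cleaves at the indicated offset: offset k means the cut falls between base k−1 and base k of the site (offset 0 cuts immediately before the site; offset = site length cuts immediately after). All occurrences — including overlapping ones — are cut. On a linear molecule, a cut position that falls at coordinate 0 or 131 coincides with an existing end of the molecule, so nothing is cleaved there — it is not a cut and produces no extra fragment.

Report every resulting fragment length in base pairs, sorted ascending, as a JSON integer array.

[60,71]

Site scan:
  TgoIX (TACGTGT, off=1): no sites
  AzqIII (TATC, off=4): no sites
  KluX (CTTC, off=2): starts [69] → cuts [71]

All cut coordinates (distinct, sorted): [71]

Fragments:
  [0,71): 71 bp
  [71,131): 60 bp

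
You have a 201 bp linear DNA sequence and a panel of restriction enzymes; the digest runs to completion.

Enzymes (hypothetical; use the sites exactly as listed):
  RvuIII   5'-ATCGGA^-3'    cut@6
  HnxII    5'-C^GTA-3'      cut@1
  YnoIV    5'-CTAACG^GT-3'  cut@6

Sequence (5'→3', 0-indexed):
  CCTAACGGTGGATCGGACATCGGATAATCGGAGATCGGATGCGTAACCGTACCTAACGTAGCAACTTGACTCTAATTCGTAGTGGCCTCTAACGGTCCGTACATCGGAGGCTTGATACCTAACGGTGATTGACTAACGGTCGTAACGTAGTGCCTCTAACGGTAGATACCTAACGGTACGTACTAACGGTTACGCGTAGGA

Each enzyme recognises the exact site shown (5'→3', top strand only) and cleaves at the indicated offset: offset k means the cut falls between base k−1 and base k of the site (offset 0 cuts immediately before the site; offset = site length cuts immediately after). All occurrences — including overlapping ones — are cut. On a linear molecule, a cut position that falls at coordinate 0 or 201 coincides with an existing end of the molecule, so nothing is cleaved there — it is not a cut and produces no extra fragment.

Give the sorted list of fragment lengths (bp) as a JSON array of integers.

Site scan:
  RvuIII ATCGGA/6: at [11, 18, 26, 33, 102] ⇒ [17, 24, 32, 39, 108]
  HnxII CGTA/1: at [41, 47, 56, 77, 97, 140, 145, 178, 194] ⇒ [42, 48, 57, 78, 98, 141, 146, 179, 195]
  YnoIV CTAACGGT/6: at [1, 88, 118, 132, 155, 169, 182] ⇒ [7, 94, 124, 138, 161, 175, 188]

All cut coordinates (distinct, sorted): [7, 17, 24, 32, 39, 42, 48, 57, 78, 94, 98, 108, 124, 138, 141, 146, 161, 175, 179, 188, 195]

Fragments:
  [0,7): 7 bp
  [7,17): 10 bp
  [17,24): 7 bp
  [24,32): 8 bp
  [32,39): 7 bp
  [39,42): 3 bp
  [42,48): 6 bp
  [48,57): 9 bp
  [57,78): 21 bp
  [78,94): 16 bp
  [94,98): 4 bp
  [98,108): 10 bp
  [108,124): 16 bp
  [124,138): 14 bp
  [138,141): 3 bp
  [141,146): 5 bp
  [146,161): 15 bp
  [161,175): 14 bp
  [175,179): 4 bp
  [179,188): 9 bp
  [188,195): 7 bp
  [195,201): 6 bp

[3,3,4,4,5,6,6,7,7,7,7,8,9,9,10,10,14,14,15,16,16,21]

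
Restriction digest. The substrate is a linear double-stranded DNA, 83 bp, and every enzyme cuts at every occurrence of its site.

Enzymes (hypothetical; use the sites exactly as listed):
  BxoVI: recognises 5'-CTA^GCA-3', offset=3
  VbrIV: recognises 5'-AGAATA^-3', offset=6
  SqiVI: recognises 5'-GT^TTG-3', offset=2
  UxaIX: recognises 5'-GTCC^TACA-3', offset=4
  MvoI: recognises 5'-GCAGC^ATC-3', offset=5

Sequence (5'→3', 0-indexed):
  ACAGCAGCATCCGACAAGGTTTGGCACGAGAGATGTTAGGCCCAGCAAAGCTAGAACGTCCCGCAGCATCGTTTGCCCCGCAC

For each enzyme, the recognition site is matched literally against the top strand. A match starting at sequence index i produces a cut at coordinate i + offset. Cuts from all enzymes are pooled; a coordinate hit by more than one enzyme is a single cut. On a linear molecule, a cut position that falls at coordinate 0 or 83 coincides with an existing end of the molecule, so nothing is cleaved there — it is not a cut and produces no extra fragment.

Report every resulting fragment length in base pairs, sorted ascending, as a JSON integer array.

Per-enzyme occurrences:
  BxoVI (CTAGCA, off=3): no sites
  VbrIV (AGAATA, off=6): no sites
  SqiVI GTTTG/2: at [18, 70] ⇒ [20, 72]
  UxaIX (GTCCTACA, off=4): no sites
  MvoI GCAGCATC/5: at [3, 62] ⇒ [8, 67]

All cut coordinates (distinct, sorted): [8, 20, 67, 72]

Fragment lengths:
  [0,8): 8 bp
  [8,20): 12 bp
  [20,67): 47 bp
  [67,72): 5 bp
  [72,83): 11 bp

[5,8,11,12,47]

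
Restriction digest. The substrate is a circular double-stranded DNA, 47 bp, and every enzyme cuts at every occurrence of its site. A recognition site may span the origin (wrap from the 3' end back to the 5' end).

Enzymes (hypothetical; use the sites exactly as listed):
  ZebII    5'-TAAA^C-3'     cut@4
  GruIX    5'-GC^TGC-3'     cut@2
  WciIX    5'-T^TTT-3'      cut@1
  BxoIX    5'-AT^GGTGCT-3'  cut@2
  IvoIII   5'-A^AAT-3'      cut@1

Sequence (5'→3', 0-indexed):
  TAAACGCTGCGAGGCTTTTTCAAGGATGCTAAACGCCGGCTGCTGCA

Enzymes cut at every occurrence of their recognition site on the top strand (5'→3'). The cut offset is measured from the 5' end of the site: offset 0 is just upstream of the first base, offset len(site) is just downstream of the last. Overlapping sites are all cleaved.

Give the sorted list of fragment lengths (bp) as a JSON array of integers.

[1,3,3,7,8,9,16]

Per-enzyme occurrences:
  ZebII TAAAC/4: at [0, 29] ⇒ [4, 33]
  GruIX GCTGC/2: at [5, 38, 41] ⇒ [7, 40, 43]
  WciIX TTTT/1: at [15, 16] ⇒ [16, 17]
  BxoIX (ATGGTGCT, off=2): no sites
  IvoIII (AAAT, off=1): no sites

All cut coordinates (distinct, sorted): [4, 7, 16, 17, 33, 40, 43]

Fragment lengths:
  4→7: 3 bp
  7→16: 9 bp
  16→17: 1 bp
  17→33: 16 bp
  33→40: 7 bp
  40→43: 3 bp
  43→4 (wrap): 47-43+4 = 8 bp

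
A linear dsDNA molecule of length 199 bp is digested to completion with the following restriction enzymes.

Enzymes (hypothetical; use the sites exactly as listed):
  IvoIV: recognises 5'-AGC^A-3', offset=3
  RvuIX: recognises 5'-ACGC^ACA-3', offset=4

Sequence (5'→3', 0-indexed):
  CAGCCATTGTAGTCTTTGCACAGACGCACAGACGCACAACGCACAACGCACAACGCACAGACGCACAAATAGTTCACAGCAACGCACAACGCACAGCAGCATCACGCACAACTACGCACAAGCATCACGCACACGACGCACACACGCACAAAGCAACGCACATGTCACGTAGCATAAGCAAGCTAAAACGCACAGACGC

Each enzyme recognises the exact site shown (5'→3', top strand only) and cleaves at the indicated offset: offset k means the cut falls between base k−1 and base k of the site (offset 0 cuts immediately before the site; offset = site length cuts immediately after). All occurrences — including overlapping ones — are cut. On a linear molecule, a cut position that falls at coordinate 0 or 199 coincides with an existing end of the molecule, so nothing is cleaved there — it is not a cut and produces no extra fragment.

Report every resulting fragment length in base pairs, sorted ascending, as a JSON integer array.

[3,5,5,5,6,6,7,7,7,7,7,7,7,8,8,8,8,9,10,12,14,16,27]

Scan for sites:
  IvoIV AGCA/3: at [77, 94, 97, 120, 151, 170, 176] ⇒ [80, 97, 100, 123, 154, 173, 179]
  RvuIX ACGCACA/4: at [23, 31, 38, 45, 52, 60, 81, 88, 103, 113, 126, 135, 143, 155, 187] ⇒ [27, 35, 42, 49, 56, 64, 85, 92, 107, 117, 130, 139, 147, 159, 191]

Pooled cuts: [27, 35, 42, 49, 56, 64, 80, 85, 92, 97, 100, 107, 117, 123, 130, 139, 147, 154, 159, 173, 179, 191]

Fragment lengths:
  [0,27): 27 bp
  [27,35): 8 bp
  [35,42): 7 bp
  [42,49): 7 bp
  [49,56): 7 bp
  [56,64): 8 bp
  [64,80): 16 bp
  [80,85): 5 bp
  [85,92): 7 bp
  [92,97): 5 bp
  [97,100): 3 bp
  [100,107): 7 bp
  [107,117): 10 bp
  [117,123): 6 bp
  [123,130): 7 bp
  [130,139): 9 bp
  [139,147): 8 bp
  [147,154): 7 bp
  [154,159): 5 bp
  [159,173): 14 bp
  [173,179): 6 bp
  [179,191): 12 bp
  [191,199): 8 bp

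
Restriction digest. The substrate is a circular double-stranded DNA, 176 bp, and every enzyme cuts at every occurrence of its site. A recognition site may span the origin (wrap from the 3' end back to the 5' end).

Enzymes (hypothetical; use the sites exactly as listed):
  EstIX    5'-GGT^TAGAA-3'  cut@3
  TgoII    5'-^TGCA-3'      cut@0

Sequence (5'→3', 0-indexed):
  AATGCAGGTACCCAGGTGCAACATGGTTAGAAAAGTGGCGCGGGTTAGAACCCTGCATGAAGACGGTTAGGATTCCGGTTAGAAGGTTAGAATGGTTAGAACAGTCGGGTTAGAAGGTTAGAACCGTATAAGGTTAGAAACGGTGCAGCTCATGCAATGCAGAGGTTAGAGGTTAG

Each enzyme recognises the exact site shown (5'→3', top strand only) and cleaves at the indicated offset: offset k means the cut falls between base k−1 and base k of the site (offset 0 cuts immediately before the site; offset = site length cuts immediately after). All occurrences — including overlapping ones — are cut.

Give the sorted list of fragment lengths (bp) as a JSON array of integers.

Scan for sites:
  EstIX (GGTTAGAA, off=3): starts [24, 42, 76, 84, 93, 107, 115, 131, 170] → cuts [27, 45, 79, 87, 96, 110, 118, 134, 173]
  TgoII (TGCA, off=0): starts [2, 16, 53, 143, 152, 157] → cuts [2, 16, 53, 143, 152, 157]

All cut coordinates (distinct, sorted): [2, 16, 27, 45, 53, 79, 87, 96, 110, 118, 134, 143, 152, 157, 173]

Fragments:
  2→16: 14 bp
  16→27: 11 bp
  27→45: 18 bp
  45→53: 8 bp
  53→79: 26 bp
  79→87: 8 bp
  87→96: 9 bp
  96→110: 14 bp
  110→118: 8 bp
  118→134: 16 bp
  134→143: 9 bp
  143→152: 9 bp
  152→157: 5 bp
  157→173: 16 bp
  173→2 (wrap): 176-173+2 = 5 bp

[5,5,8,8,8,9,9,9,11,14,14,16,16,18,26]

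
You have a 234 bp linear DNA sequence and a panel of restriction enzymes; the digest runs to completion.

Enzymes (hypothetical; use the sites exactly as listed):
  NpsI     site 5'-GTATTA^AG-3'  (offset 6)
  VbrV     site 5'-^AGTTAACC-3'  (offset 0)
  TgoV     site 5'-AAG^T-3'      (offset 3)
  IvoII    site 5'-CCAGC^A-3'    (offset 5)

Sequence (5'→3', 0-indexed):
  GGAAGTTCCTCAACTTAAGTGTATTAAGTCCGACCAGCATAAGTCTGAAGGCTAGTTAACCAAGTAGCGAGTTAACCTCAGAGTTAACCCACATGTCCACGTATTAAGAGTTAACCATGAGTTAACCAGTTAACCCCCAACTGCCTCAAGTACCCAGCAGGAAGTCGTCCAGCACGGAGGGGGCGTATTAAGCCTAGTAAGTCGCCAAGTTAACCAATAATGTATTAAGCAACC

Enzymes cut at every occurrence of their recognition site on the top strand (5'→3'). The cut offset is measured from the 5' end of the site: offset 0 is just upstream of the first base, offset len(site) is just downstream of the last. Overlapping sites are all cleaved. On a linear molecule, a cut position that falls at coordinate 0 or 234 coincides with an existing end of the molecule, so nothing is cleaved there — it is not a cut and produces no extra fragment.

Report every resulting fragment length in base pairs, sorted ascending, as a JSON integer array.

[2,2,2,5,5,5,6,6,7,7,8,8,9,10,10,11,11,11,12,14,17,18,23,25]

Per-enzyme occurrences:
  NpsI GTATTAAG/6: at [20, 100, 184, 221] ⇒ [26, 106, 190, 227]
  VbrV AGTTAACC/0: at [53, 69, 81, 108, 119, 127, 207] ⇒ [53, 69, 81, 108, 119, 127, 207]
  TgoV AAGT/3: at [2, 16, 25, 40, 61, 147, 161, 198, 206] ⇒ [5, 19, 28, 43, 64, 150, 164, 201, 209]
  IvoII CCAGCA/5: at [33, 153, 168] ⇒ [38, 158, 173]

All cut coordinates (distinct, sorted): [5, 19, 26, 28, 38, 43, 53, 64, 69, 81, 106, 108, 119, 127, 150, 158, 164, 173, 190, 201, 207, 209, 227]

Fragments:
  [0,5): 5 bp
  [5,19): 14 bp
  [19,26): 7 bp
  [26,28): 2 bp
  [28,38): 10 bp
  [38,43): 5 bp
  [43,53): 10 bp
  [53,64): 11 bp
  [64,69): 5 bp
  [69,81): 12 bp
  [81,106): 25 bp
  [106,108): 2 bp
  [108,119): 11 bp
  [119,127): 8 bp
  [127,150): 23 bp
  [150,158): 8 bp
  [158,164): 6 bp
  [164,173): 9 bp
  [173,190): 17 bp
  [190,201): 11 bp
  [201,207): 6 bp
  [207,209): 2 bp
  [209,227): 18 bp
  [227,234): 7 bp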